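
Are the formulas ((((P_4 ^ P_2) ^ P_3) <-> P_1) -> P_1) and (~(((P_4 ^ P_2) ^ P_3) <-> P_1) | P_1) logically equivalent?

equivalent

P_1 | P_2 | P_3 | P_4 || φ | ψ
 1  |  1  |  1  |  1  || 1 | 1
 1  |  1  |  1  |  0  || 1 | 1
 1  |  1  |  0  |  1  || 1 | 1
 1  |  1  |  0  |  0  || 1 | 1
 1  |  0  |  1  |  1  || 1 | 1
 1  |  0  |  1  |  0  || 1 | 1
 1  |  0  |  0  |  1  || 1 | 1
 1  |  0  |  0  |  0  || 1 | 1
 0  |  1  |  1  |  1  || 1 | 1
 0  |  1  |  1  |  0  || 0 | 0
 0  |  1  |  0  |  1  || 0 | 0
 0  |  1  |  0  |  0  || 1 | 1
 0  |  0  |  1  |  1  || 0 | 0
 0  |  0  |  1  |  0  || 1 | 1
 0  |  0  |  0  |  1  || 1 | 1
 0  |  0  |  0  |  0  || 0 | 0
The columns for φ and ψ agree on every row, so they are logically equivalent.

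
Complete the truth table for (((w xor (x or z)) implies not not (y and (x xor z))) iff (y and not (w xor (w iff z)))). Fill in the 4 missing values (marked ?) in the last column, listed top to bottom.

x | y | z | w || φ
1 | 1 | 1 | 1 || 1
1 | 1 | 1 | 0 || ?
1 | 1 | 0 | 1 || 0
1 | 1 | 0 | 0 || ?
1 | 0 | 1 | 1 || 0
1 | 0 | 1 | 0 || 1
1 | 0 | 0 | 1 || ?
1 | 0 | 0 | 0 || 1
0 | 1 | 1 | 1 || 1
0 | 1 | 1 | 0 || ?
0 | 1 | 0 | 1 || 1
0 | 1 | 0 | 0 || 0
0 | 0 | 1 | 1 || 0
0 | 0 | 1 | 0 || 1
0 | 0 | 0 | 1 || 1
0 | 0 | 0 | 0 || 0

Row x=1, y=1, z=1, w=0: ((w xor (x or z)) implies not not (y and (x xor z))) = 0, (y and not (w xor (w iff z))) = 1, so the formula = 0.
Row x=1, y=1, z=0, w=0: ((w xor (x or z)) implies not not (y and (x xor z))) = 1, (y and not (w xor (w iff z))) = 0, so the formula = 0.
Row x=1, y=0, z=0, w=1: ((w xor (x or z)) implies not not (y and (x xor z))) = 1, (y and not (w xor (w iff z))) = 0, so the formula = 0.
Row x=0, y=1, z=1, w=0: ((w xor (x or z)) implies not not (y and (x xor z))) = 1, (y and not (w xor (w iff z))) = 1, so the formula = 1.

0, 0, 0, 1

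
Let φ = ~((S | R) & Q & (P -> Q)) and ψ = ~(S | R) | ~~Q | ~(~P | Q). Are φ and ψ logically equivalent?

P  Q  R  S  |  φ  ψ
1  1  1  1  |  0  1
1  1  1  0  |  0  1
1  1  0  1  |  0  1
1  1  0  0  |  1  1
1  0  1  1  |  1  1
1  0  1  0  |  1  1
1  0  0  1  |  1  1
1  0  0  0  |  1  1
0  1  1  1  |  0  1
0  1  1  0  |  0  1
0  1  0  1  |  0  1
0  1  0  0  |  1  1
0  0  1  1  |  1  0
0  0  1  0  |  1  0
0  0  0  1  |  1  0
0  0  0  0  |  1  1
The columns differ at P=1, Q=1, R=1, S=1 (φ=0, ψ=1), so they are not equivalent.

not equivalent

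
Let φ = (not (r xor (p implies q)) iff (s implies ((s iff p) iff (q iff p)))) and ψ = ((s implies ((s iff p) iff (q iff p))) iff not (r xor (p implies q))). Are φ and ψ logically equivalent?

p | q | r | s | φ | ψ
- | - | - | - | - | -
T | T | T | T | T | T
T | T | T | F | T | T
T | T | F | T | F | F
T | T | F | F | F | F
T | F | T | T | T | T
T | F | T | F | F | F
T | F | F | T | F | F
T | F | F | F | T | T
F | T | T | T | T | T
F | T | T | F | T | T
F | T | F | T | F | F
F | T | F | F | F | F
F | F | T | T | F | F
F | F | T | F | T | T
F | F | F | T | T | T
F | F | F | F | F | F
The columns for φ and ψ agree on every row, so they are logically equivalent.

equivalent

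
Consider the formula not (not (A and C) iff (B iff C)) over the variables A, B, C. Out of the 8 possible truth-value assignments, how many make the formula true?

A | B | C || φ
F | F | F || F
F | F | T || T
F | T | F || T
F | T | T || F
T | F | F || F
T | F | T || F
T | T | F || T
T | T | T || T
The formula is true on 4 of the 8 rows.

4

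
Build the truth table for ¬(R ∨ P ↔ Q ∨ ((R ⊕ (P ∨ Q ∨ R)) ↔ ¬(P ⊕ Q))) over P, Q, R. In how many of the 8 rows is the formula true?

P | Q | R | φ
- | - | - | -
T | T | T | F
T | T | F | F
T | F | T | F
T | F | F | T
F | T | T | F
F | T | F | T
F | F | T | T
F | F | F | F
The formula is true on 3 of the 8 rows.

3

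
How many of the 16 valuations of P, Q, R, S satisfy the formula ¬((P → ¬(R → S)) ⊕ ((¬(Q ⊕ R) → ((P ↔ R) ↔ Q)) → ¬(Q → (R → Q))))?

10

  P   |   Q   |   R   |   S   ||   φ  
False | False | False | False ||  True
False | False | False |  True ||  True
False | False |  True | False || False
False | False |  True |  True || False
False |  True | False | False || False
False |  True | False |  True || False
False |  True |  True | False ||  True
False |  True |  True |  True ||  True
 True | False | False | False ||  True
 True | False | False |  True ||  True
 True | False |  True | False || False
 True | False |  True |  True ||  True
 True |  True | False | False ||  True
 True |  True | False |  True ||  True
 True |  True |  True | False || False
 True |  True |  True |  True ||  True
The formula is true on 10 of the 16 rows.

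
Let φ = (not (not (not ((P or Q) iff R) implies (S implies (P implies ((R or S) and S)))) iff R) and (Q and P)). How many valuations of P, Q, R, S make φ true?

2

P | Q | R | S | (P or Q) | ((P or Q) iff R) | not ((P or Q) iff R) | (R or S) | ((R or S) and S) | (P implies ((R or S) and S)) | (Q and P) | φ
- | - | - | - | -------- | ---------------- | -------------------- | -------- | ---------------- | ---------------------------- | --------- | -
T | T | T | T |    T     |        T         |          F           |    T     |        T         |              T               |     T     | T
T | T | T | F |    T     |        T         |          F           |    T     |        F         |              F               |     T     | T
T | T | F | T |    T     |        F         |          T           |    T     |        T         |              T               |     T     | F
T | T | F | F |    T     |        F         |          T           |    F     |        F         |              F               |     T     | F
T | F | T | T |    T     |        T         |          F           |    T     |        T         |              T               |     F     | F
T | F | T | F |    T     |        T         |          F           |    T     |        F         |              F               |     F     | F
T | F | F | T |    T     |        F         |          T           |    T     |        T         |              T               |     F     | F
T | F | F | F |    T     |        F         |          T           |    F     |        F         |              F               |     F     | F
F | T | T | T |    T     |        T         |          F           |    T     |        T         |              T               |     F     | F
F | T | T | F |    T     |        T         |          F           |    T     |        F         |              T               |     F     | F
F | T | F | T |    T     |        F         |          T           |    T     |        T         |              T               |     F     | F
F | T | F | F |    T     |        F         |          T           |    F     |        F         |              T               |     F     | F
F | F | T | T |    F     |        F         |          T           |    T     |        T         |              T               |     F     | F
F | F | T | F |    F     |        F         |          T           |    T     |        F         |              T               |     F     | F
F | F | F | T |    F     |        T         |          F           |    T     |        T         |              T               |     F     | F
F | F | F | F |    F     |        T         |          F           |    F     |        F         |              T               |     F     | F
The formula is true on 2 of the 16 rows.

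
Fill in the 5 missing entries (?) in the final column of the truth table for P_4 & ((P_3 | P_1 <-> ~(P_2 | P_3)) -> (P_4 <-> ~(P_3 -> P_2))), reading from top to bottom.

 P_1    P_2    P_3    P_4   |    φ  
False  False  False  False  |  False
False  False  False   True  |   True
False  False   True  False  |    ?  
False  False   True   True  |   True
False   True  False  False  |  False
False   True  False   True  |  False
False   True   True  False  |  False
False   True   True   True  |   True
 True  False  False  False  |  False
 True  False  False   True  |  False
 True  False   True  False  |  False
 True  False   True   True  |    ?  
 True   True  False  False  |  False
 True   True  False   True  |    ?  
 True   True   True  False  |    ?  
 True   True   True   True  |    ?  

Row P_1=False, P_2=False, P_3=True, P_4=False: ((P_3 | P_1 <-> ~(P_2 | P_3)) -> (P_4 <-> ~(P_3 -> P_2))) = True, so the formula = False.
Row P_1=True, P_2=False, P_3=True, P_4=True: ((P_3 | P_1 <-> ~(P_2 | P_3)) -> (P_4 <-> ~(P_3 -> P_2))) = True, so the formula = True.
Row P_1=True, P_2=True, P_3=False, P_4=True: ((P_3 | P_1 <-> ~(P_2 | P_3)) -> (P_4 <-> ~(P_3 -> P_2))) = True, so the formula = True.
Row P_1=True, P_2=True, P_3=True, P_4=False: ((P_3 | P_1 <-> ~(P_2 | P_3)) -> (P_4 <-> ~(P_3 -> P_2))) = True, so the formula = False.
Row P_1=True, P_2=True, P_3=True, P_4=True: ((P_3 | P_1 <-> ~(P_2 | P_3)) -> (P_4 <-> ~(P_3 -> P_2))) = True, so the formula = True.

False, True, True, False, True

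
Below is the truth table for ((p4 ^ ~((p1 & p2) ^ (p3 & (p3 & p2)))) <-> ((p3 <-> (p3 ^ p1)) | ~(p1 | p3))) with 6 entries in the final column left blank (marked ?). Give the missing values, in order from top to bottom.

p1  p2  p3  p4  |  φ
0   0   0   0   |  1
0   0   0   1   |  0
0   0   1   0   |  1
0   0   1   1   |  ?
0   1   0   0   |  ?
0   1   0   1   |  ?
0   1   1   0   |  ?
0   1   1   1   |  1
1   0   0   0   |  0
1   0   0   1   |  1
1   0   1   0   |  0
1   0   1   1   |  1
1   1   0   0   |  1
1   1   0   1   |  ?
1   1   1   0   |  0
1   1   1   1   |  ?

0, 1, 0, 0, 0, 1

Row p1=0, p2=0, p3=1, p4=1: (p4 ^ ~((p1 & p2) ^ (p3 & (p3 & p2)))) = 0, ((p3 <-> (p3 ^ p1)) | ~(p1 | p3)) = 1, so the formula = 0.
Row p1=0, p2=1, p3=0, p4=0: (p4 ^ ~((p1 & p2) ^ (p3 & (p3 & p2)))) = 1, ((p3 <-> (p3 ^ p1)) | ~(p1 | p3)) = 1, so the formula = 1.
Row p1=0, p2=1, p3=0, p4=1: (p4 ^ ~((p1 & p2) ^ (p3 & (p3 & p2)))) = 0, ((p3 <-> (p3 ^ p1)) | ~(p1 | p3)) = 1, so the formula = 0.
Row p1=0, p2=1, p3=1, p4=0: (p4 ^ ~((p1 & p2) ^ (p3 & (p3 & p2)))) = 0, ((p3 <-> (p3 ^ p1)) | ~(p1 | p3)) = 1, so the formula = 0.
Row p1=1, p2=1, p3=0, p4=1: (p4 ^ ~((p1 & p2) ^ (p3 & (p3 & p2)))) = 1, ((p3 <-> (p3 ^ p1)) | ~(p1 | p3)) = 0, so the formula = 0.
Row p1=1, p2=1, p3=1, p4=1: (p4 ^ ~((p1 & p2) ^ (p3 & (p3 & p2)))) = 0, ((p3 <-> (p3 ^ p1)) | ~(p1 | p3)) = 0, so the formula = 1.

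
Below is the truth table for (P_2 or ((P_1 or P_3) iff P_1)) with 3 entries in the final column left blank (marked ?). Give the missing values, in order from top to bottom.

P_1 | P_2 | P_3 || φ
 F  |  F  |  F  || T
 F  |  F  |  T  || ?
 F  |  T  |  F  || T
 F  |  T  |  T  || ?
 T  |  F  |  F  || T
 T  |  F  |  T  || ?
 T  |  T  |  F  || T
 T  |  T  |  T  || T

Row P_1=F, P_2=F, P_3=T: ((P_1 or P_3) iff P_1) = F, so the formula = F.
Row P_1=F, P_2=T, P_3=T: ((P_1 or P_3) iff P_1) = F, so the formula = T.
Row P_1=T, P_2=F, P_3=T: ((P_1 or P_3) iff P_1) = T, so the formula = T.

F, T, T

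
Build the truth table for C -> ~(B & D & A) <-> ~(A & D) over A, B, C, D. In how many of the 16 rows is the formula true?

  A      B      C      D    |  ((C -> ~((B & D) & A)) <-> ~(A & D))
False  False  False  False  |                  True                
False  False  False   True  |                  True                
False  False   True  False  |                  True                
False  False   True   True  |                  True                
False   True  False  False  |                  True                
False   True  False   True  |                  True                
False   True   True  False  |                  True                
False   True   True   True  |                  True                
 True  False  False  False  |                  True                
 True  False  False   True  |                 False                
 True  False   True  False  |                  True                
 True  False   True   True  |                 False                
 True   True  False  False  |                  True                
 True   True  False   True  |                 False                
 True   True   True  False  |                  True                
 True   True   True   True  |                  True                
The formula is true on 13 of the 16 rows.

13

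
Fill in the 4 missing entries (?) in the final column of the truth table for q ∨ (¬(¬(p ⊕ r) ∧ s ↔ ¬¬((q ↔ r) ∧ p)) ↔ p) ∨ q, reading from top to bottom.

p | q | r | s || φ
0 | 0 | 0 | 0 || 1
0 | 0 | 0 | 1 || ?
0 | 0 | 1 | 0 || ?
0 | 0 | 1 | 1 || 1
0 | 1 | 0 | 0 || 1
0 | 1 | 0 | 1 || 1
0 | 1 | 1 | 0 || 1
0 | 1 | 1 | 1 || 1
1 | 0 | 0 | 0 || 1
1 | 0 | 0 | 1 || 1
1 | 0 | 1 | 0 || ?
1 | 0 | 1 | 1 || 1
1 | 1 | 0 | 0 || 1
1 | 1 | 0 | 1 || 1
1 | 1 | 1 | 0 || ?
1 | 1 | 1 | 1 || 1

0, 1, 0, 1

Row p=0, q=0, r=0, s=1: (¬(¬(p ⊕ r) ∧ s ↔ ¬¬((q ↔ r) ∧ p)) ↔ p) = 0, so the formula = 0.
Row p=0, q=0, r=1, s=0: (¬(¬(p ⊕ r) ∧ s ↔ ¬¬((q ↔ r) ∧ p)) ↔ p) = 1, so the formula = 1.
Row p=1, q=0, r=1, s=0: (¬(¬(p ⊕ r) ∧ s ↔ ¬¬((q ↔ r) ∧ p)) ↔ p) = 0, so the formula = 0.
Row p=1, q=1, r=1, s=0: (¬(¬(p ⊕ r) ∧ s ↔ ¬¬((q ↔ r) ∧ p)) ↔ p) = 1, so the formula = 1.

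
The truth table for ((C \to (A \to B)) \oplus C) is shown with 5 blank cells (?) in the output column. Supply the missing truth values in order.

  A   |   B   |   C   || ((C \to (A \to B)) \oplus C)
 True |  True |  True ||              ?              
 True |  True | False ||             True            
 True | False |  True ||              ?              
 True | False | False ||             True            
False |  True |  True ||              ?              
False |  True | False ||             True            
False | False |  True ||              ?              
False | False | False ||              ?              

False, True, False, False, True

Row A=True, B=True, C=True: (C \to (A \to B)) = True, so ((C \to (A \to B)) \oplus C) = False.
Row A=True, B=False, C=True: (C \to (A \to B)) = False, so ((C \to (A \to B)) \oplus C) = True.
Row A=False, B=True, C=True: (C \to (A \to B)) = True, so ((C \to (A \to B)) \oplus C) = False.
Row A=False, B=False, C=True: (C \to (A \to B)) = True, so ((C \to (A \to B)) \oplus C) = False.
Row A=False, B=False, C=False: (C \to (A \to B)) = True, so ((C \to (A \to B)) \oplus C) = True.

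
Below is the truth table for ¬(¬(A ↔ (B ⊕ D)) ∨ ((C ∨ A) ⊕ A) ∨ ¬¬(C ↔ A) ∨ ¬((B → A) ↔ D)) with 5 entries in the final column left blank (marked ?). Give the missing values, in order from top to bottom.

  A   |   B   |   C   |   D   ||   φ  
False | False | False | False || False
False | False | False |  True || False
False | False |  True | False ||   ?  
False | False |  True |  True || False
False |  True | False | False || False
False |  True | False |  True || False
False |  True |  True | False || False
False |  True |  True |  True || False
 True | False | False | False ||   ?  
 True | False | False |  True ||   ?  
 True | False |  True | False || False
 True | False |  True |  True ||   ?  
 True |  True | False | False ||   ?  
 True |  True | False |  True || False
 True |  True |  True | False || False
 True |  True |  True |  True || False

False, False, True, False, False

Row A=False, B=False, C=True, D=False: ¬(A ↔ (B ⊕ D)) = False, ((C ∨ A) ⊕ A) = True, ¬¬(C ↔ A) = False, ¬((B → A) ↔ D) = True, (¬(A ↔ (B ⊕ D)) ∨ ((C ∨ A) ⊕ A) ∨ ¬¬(C ↔ A) ∨ ¬((B → A) ↔ D)) = True, so the formula = False.
Row A=True, B=False, C=False, D=False: ¬(A ↔ (B ⊕ D)) = True, ((C ∨ A) ⊕ A) = False, ¬¬(C ↔ A) = False, ¬((B → A) ↔ D) = True, (¬(A ↔ (B ⊕ D)) ∨ ((C ∨ A) ⊕ A) ∨ ¬¬(C ↔ A) ∨ ¬((B → A) ↔ D)) = True, so the formula = False.
Row A=True, B=False, C=False, D=True: ¬(A ↔ (B ⊕ D)) = False, ((C ∨ A) ⊕ A) = False, ¬¬(C ↔ A) = False, ¬((B → A) ↔ D) = False, (¬(A ↔ (B ⊕ D)) ∨ ((C ∨ A) ⊕ A) ∨ ¬¬(C ↔ A) ∨ ¬((B → A) ↔ D)) = False, so the formula = True.
Row A=True, B=False, C=True, D=True: ¬(A ↔ (B ⊕ D)) = False, ((C ∨ A) ⊕ A) = False, ¬¬(C ↔ A) = True, ¬((B → A) ↔ D) = False, (¬(A ↔ (B ⊕ D)) ∨ ((C ∨ A) ⊕ A) ∨ ¬¬(C ↔ A) ∨ ¬((B → A) ↔ D)) = True, so the formula = False.
Row A=True, B=True, C=False, D=False: ¬(A ↔ (B ⊕ D)) = False, ((C ∨ A) ⊕ A) = False, ¬¬(C ↔ A) = False, ¬((B → A) ↔ D) = True, (¬(A ↔ (B ⊕ D)) ∨ ((C ∨ A) ⊕ A) ∨ ¬¬(C ↔ A) ∨ ¬((B → A) ↔ D)) = True, so the formula = False.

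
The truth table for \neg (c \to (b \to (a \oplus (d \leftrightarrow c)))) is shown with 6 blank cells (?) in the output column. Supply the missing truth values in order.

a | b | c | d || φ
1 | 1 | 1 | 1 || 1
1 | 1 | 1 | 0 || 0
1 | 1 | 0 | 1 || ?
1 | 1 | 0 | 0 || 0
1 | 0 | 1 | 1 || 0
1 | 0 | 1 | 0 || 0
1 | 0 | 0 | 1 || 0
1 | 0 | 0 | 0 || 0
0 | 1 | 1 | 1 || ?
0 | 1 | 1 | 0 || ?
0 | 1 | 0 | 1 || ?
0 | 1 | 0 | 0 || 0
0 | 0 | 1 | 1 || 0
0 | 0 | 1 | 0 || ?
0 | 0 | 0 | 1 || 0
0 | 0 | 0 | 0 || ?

Row a=1, b=1, c=0, d=1: (b \to (a \oplus (d \leftrightarrow c))) = 1, (c \to (b \to (a \oplus (d \leftrightarrow c)))) = 1, so the formula = 0.
Row a=0, b=1, c=1, d=1: (b \to (a \oplus (d \leftrightarrow c))) = 1, (c \to (b \to (a \oplus (d \leftrightarrow c)))) = 1, so the formula = 0.
Row a=0, b=1, c=1, d=0: (b \to (a \oplus (d \leftrightarrow c))) = 0, (c \to (b \to (a \oplus (d \leftrightarrow c)))) = 0, so the formula = 1.
Row a=0, b=1, c=0, d=1: (b \to (a \oplus (d \leftrightarrow c))) = 0, (c \to (b \to (a \oplus (d \leftrightarrow c)))) = 1, so the formula = 0.
Row a=0, b=0, c=1, d=0: (b \to (a \oplus (d \leftrightarrow c))) = 1, (c \to (b \to (a \oplus (d \leftrightarrow c)))) = 1, so the formula = 0.
Row a=0, b=0, c=0, d=0: (b \to (a \oplus (d \leftrightarrow c))) = 1, (c \to (b \to (a \oplus (d \leftrightarrow c)))) = 1, so the formula = 0.

0, 0, 1, 0, 0, 0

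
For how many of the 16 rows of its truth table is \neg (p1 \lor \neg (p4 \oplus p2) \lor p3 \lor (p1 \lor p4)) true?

1

p1  p2  p3  p4  |  (p4 \oplus p2)  \neg (p4 \oplus p2)  (p1 \lor p4)  φ
T   T   T   T   |        F                  T                T        F
T   T   T   F   |        T                  F                T        F
T   T   F   T   |        F                  T                T        F
T   T   F   F   |        T                  F                T        F
T   F   T   T   |        T                  F                T        F
T   F   T   F   |        F                  T                T        F
T   F   F   T   |        T                  F                T        F
T   F   F   F   |        F                  T                T        F
F   T   T   T   |        F                  T                T        F
F   T   T   F   |        T                  F                F        F
F   T   F   T   |        F                  T                T        F
F   T   F   F   |        T                  F                F        T
F   F   T   T   |        T                  F                T        F
F   F   T   F   |        F                  T                F        F
F   F   F   T   |        T                  F                T        F
F   F   F   F   |        F                  T                F        F
The formula is true on 1 of the 16 rows.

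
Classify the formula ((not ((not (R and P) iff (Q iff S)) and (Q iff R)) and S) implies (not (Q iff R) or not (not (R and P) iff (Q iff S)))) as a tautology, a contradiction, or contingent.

tautology

  P      Q      R      S    |  (R and P)  not (R and P)  (Q iff S)  (Q iff R)  not (Q iff R)    φ  
 True   True   True   True  |     True        False         True       True        False       True
 True   True   True  False  |     True        False        False       True        False       True
 True   True  False   True  |    False         True         True      False         True       True
 True   True  False  False  |    False         True        False      False         True       True
 True  False   True   True  |     True        False        False      False         True       True
 True  False   True  False  |     True        False         True      False         True       True
 True  False  False   True  |    False         True        False       True        False       True
 True  False  False  False  |    False         True         True       True        False       True
False   True   True   True  |    False         True         True       True        False       True
False   True   True  False  |    False         True        False       True        False       True
False   True  False   True  |    False         True         True      False         True       True
False   True  False  False  |    False         True        False      False         True       True
False  False   True   True  |    False         True        False      False         True       True
False  False   True  False  |    False         True         True      False         True       True
False  False  False   True  |    False         True        False       True        False       True
False  False  False  False  |    False         True         True       True        False       True
Every row is True, so the formula is a tautology.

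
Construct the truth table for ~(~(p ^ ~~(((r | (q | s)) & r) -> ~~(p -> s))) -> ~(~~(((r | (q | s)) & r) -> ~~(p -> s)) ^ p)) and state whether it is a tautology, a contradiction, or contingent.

p | q | r | s | φ
- | - | - | - | -
F | F | F | F | F
F | F | F | T | F
F | F | T | F | F
F | F | T | T | F
F | T | F | F | F
F | T | F | T | F
F | T | T | F | F
F | T | T | T | F
T | F | F | F | F
T | F | F | T | F
T | F | T | F | F
T | F | T | T | F
T | T | F | F | F
T | T | F | T | F
T | T | T | F | F
T | T | T | T | F
Every row is F, so the formula is a contradiction.

contradiction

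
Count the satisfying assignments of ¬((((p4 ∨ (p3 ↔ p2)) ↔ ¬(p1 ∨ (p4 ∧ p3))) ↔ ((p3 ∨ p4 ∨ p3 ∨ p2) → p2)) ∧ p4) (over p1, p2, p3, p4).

p1  p2  p3  p4  |  φ
1   1   1   1   |  1
1   1   1   0   |  1
1   1   0   1   |  1
1   1   0   0   |  1
1   0   1   1   |  0
1   0   1   0   |  1
1   0   0   1   |  0
1   0   0   0   |  1
0   1   1   1   |  1
0   1   1   0   |  1
0   1   0   1   |  0
0   1   0   0   |  1
0   0   1   1   |  0
0   0   1   0   |  1
0   0   0   1   |  1
0   0   0   0   |  1
The formula is true on 12 of the 16 rows.

12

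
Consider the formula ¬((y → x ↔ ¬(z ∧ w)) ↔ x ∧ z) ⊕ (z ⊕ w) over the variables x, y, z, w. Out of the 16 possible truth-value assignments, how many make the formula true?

10

x  y  z  w  |  (y → x)  (z ∧ w)  ¬(z ∧ w)  ((y → x) ↔ ¬(z ∧ w))  (x ∧ z)  (z ⊕ w)  φ
T  T  T  T  |     T        T        F               F               T        F     T
T  T  T  F  |     T        F        T               T               T        T     T
T  T  F  T  |     T        F        T               T               F        T     F
T  T  F  F  |     T        F        T               T               F        F     T
T  F  T  T  |     T        T        F               F               T        F     T
T  F  T  F  |     T        F        T               T               T        T     T
T  F  F  T  |     T        F        T               T               F        T     F
T  F  F  F  |     T        F        T               T               F        F     T
F  T  T  T  |     F        T        F               T               F        F     T
F  T  T  F  |     F        F        T               F               F        T     T
F  T  F  T  |     F        F        T               F               F        T     T
F  T  F  F  |     F        F        T               F               F        F     F
F  F  T  T  |     T        T        F               F               F        F     F
F  F  T  F  |     T        F        T               T               F        T     F
F  F  F  T  |     T        F        T               T               F        T     F
F  F  F  F  |     T        F        T               T               F        F     T
The formula is true on 10 of the 16 rows.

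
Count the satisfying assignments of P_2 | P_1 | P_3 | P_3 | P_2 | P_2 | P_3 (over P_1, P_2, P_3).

P_1 | P_2 | P_3 || φ
 T  |  T  |  T  || T
 T  |  T  |  F  || T
 T  |  F  |  T  || T
 T  |  F  |  F  || T
 F  |  T  |  T  || T
 F  |  T  |  F  || T
 F  |  F  |  T  || T
 F  |  F  |  F  || F
The formula is true on 7 of the 8 rows.

7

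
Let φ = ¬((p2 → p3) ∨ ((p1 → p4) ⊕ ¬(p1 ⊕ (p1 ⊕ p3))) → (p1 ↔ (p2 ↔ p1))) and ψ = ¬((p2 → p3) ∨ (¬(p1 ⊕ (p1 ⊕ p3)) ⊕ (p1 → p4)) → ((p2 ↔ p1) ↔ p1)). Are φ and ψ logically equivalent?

equivalent

p1 | p2 | p3 | p4 | φ | ψ
-- | -- | -- | -- | - | -
F  | F  | F  | F  | T | T
F  | F  | F  | T  | T | T
F  | F  | T  | F  | T | T
F  | F  | T  | T  | T | T
F  | T  | F  | F  | F | F
F  | T  | F  | T  | F | F
F  | T  | T  | F  | F | F
F  | T  | T  | T  | F | F
T  | F  | F  | F  | T | T
T  | F  | F  | T  | T | T
T  | F  | T  | F  | T | T
T  | F  | T  | T  | T | T
T  | T  | F  | F  | F | F
T  | T  | F  | T  | F | F
T  | T  | T  | F  | F | F
T  | T  | T  | T  | F | F
The columns for φ and ψ agree on every row, so they are logically equivalent.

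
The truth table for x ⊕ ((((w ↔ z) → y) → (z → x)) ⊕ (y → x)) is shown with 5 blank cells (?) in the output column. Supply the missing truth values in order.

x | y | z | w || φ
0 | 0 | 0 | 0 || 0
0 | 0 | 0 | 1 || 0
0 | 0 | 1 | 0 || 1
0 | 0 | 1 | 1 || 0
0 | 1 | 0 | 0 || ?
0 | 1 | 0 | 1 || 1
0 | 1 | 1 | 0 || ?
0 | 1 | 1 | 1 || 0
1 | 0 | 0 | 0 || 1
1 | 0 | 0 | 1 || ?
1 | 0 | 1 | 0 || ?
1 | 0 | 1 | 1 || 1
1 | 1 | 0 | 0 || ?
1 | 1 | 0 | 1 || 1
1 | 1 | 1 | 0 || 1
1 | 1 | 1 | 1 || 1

Row x=0, y=1, z=0, w=0: ((((w ↔ z) → y) → (z → x)) ⊕ (y → x)) = 1, so the formula = 1.
Row x=0, y=1, z=1, w=0: ((((w ↔ z) → y) → (z → x)) ⊕ (y → x)) = 0, so the formula = 0.
Row x=1, y=0, z=0, w=1: ((((w ↔ z) → y) → (z → x)) ⊕ (y → x)) = 0, so the formula = 1.
Row x=1, y=0, z=1, w=0: ((((w ↔ z) → y) → (z → x)) ⊕ (y → x)) = 0, so the formula = 1.
Row x=1, y=1, z=0, w=0: ((((w ↔ z) → y) → (z → x)) ⊕ (y → x)) = 0, so the formula = 1.

1, 0, 1, 1, 1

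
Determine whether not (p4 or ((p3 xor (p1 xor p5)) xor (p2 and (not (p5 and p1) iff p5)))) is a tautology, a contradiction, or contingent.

  p1  |   p2  |   p3  |   p4  |   p5  ||   φ  
False | False | False | False | False ||  True
False | False | False | False |  True || False
False | False | False |  True | False || False
False | False | False |  True |  True || False
False | False |  True | False | False || False
False | False |  True | False |  True ||  True
False | False |  True |  True | False || False
False | False |  True |  True |  True || False
False |  True | False | False | False ||  True
False |  True | False | False |  True ||  True
False |  True | False |  True | False || False
False |  True | False |  True |  True || False
False |  True |  True | False | False || False
False |  True |  True | False |  True || False
False |  True |  True |  True | False || False
False |  True |  True |  True |  True || False
 True | False | False | False | False || False
 True | False | False | False |  True ||  True
 True | False | False |  True | False || False
 True | False | False |  True |  True || False
 True | False |  True | False | False ||  True
 True | False |  True | False |  True || False
 True | False |  True |  True | False || False
 True | False |  True |  True |  True || False
 True |  True | False | False | False || False
 True |  True | False | False |  True ||  True
 True |  True | False |  True | False || False
 True |  True | False |  True |  True || False
 True |  True |  True | False | False ||  True
 True |  True |  True | False |  True || False
 True |  True |  True |  True | False || False
 True |  True |  True |  True |  True || False
8 of 32 rows are True, so the formula is contingent.

contingent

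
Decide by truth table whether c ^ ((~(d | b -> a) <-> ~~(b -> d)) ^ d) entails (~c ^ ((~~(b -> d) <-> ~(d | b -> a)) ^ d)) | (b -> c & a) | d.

no

a  b  c  d  |  φ  ψ
T  T  T  T  |  F  T
T  T  T  F  |  F  T
T  T  F  T  |  T  T
T  T  F  F  |  T  F
T  F  T  T  |  F  T
T  F  T  F  |  T  T
T  F  F  T  |  T  T
T  F  F  F  |  F  T
F  T  T  T  |  T  T
F  T  T  F  |  T  F
F  T  F  T  |  F  T
F  T  F  F  |  F  T
F  F  T  T  |  T  T
F  F  T  F  |  T  T
F  F  F  T  |  F  T
F  F  F  F  |  F  T
At a=T, b=T, c=F, d=F we have φ true but ψ false, so φ does not entail ψ.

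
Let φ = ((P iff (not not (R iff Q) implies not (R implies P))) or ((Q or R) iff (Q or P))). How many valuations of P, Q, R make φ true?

6

P | Q | R || φ
T | T | T || T
T | T | F || T
T | F | T || T
T | F | F || F
F | T | T || T
F | T | F || T
F | F | T || F
F | F | F || T
The formula is true on 6 of the 8 rows.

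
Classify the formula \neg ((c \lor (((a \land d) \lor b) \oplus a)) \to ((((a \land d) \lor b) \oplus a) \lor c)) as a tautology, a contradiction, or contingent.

contradiction

a  b  c  d  |  (a \land d)  ((a \land d) \lor b)  φ
T  T  T  T  |       T                T            F
T  T  T  F  |       F                T            F
T  T  F  T  |       T                T            F
T  T  F  F  |       F                T            F
T  F  T  T  |       T                T            F
T  F  T  F  |       F                F            F
T  F  F  T  |       T                T            F
T  F  F  F  |       F                F            F
F  T  T  T  |       F                T            F
F  T  T  F  |       F                T            F
F  T  F  T  |       F                T            F
F  T  F  F  |       F                T            F
F  F  T  T  |       F                F            F
F  F  T  F  |       F                F            F
F  F  F  T  |       F                F            F
F  F  F  F  |       F                F            F
Every row is F, so the formula is a contradiction.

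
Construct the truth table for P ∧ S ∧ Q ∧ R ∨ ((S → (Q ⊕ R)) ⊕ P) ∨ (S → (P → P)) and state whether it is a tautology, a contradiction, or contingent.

P | Q | R | S || (P ∧ S ∧ Q ∧ R) | (Q ⊕ R) | (S → (Q ⊕ R)) | ((S → (Q ⊕ R)) ⊕ P) | (P → P) | (S → (P → P)) | φ
1 | 1 | 1 | 1 ||        1        |    0    |       0       |          1          |    1    |       1       | 1
1 | 1 | 1 | 0 ||        0        |    0    |       1       |          0          |    1    |       1       | 1
1 | 1 | 0 | 1 ||        0        |    1    |       1       |          0          |    1    |       1       | 1
1 | 1 | 0 | 0 ||        0        |    1    |       1       |          0          |    1    |       1       | 1
1 | 0 | 1 | 1 ||        0        |    1    |       1       |          0          |    1    |       1       | 1
1 | 0 | 1 | 0 ||        0        |    1    |       1       |          0          |    1    |       1       | 1
1 | 0 | 0 | 1 ||        0        |    0    |       0       |          1          |    1    |       1       | 1
1 | 0 | 0 | 0 ||        0        |    0    |       1       |          0          |    1    |       1       | 1
0 | 1 | 1 | 1 ||        0        |    0    |       0       |          0          |    1    |       1       | 1
0 | 1 | 1 | 0 ||        0        |    0    |       1       |          1          |    1    |       1       | 1
0 | 1 | 0 | 1 ||        0        |    1    |       1       |          1          |    1    |       1       | 1
0 | 1 | 0 | 0 ||        0        |    1    |       1       |          1          |    1    |       1       | 1
0 | 0 | 1 | 1 ||        0        |    1    |       1       |          1          |    1    |       1       | 1
0 | 0 | 1 | 0 ||        0        |    1    |       1       |          1          |    1    |       1       | 1
0 | 0 | 0 | 1 ||        0        |    0    |       0       |          0          |    1    |       1       | 1
0 | 0 | 0 | 0 ||        0        |    0    |       1       |          1          |    1    |       1       | 1
Every row is 1, so the formula is a tautology.

tautology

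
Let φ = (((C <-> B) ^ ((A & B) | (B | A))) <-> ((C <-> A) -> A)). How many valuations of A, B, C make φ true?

2

A  B  C     (C <-> B)  (A & B)  (B | A)  ((A & B) | (B | A))  (C <-> A)  ((C <-> A) -> A)  φ
T  T  T         T         T        T              T               T             T          F
T  T  F         F         T        T              T               F             T          T
T  F  T         F         F        T              T               T             T          T
T  F  F         T         F        T              T               F             T          F
F  T  T         T         F        T              T               F             T          F
F  T  F         F         F        T              T               T             F          F
F  F  T         F         F        F              F               F             T          F
F  F  F         T         F        F              F               T             F          F
The formula is true on 2 of the 8 rows.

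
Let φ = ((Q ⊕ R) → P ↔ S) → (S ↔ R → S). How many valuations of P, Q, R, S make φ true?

P  Q  R  S  |  φ
T  T  T  T  |  T
T  T  T  F  |  T
T  T  F  T  |  T
T  T  F  F  |  T
T  F  T  T  |  T
T  F  T  F  |  T
T  F  F  T  |  T
T  F  F  F  |  T
F  T  T  T  |  T
F  T  T  F  |  T
F  T  F  T  |  T
F  T  F  F  |  F
F  F  T  T  |  T
F  F  T  F  |  T
F  F  F  T  |  T
F  F  F  F  |  T
The formula is true on 15 of the 16 rows.

15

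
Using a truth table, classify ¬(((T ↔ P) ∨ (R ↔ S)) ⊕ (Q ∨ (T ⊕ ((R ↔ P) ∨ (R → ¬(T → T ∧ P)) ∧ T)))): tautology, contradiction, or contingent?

contingent

P | Q | R | S | T || φ
F | F | F | F | F || T
F | F | F | F | T || F
F | F | F | T | F || T
F | F | F | T | T || T
F | F | T | F | F || F
F | F | T | F | T || T
F | F | T | T | F || F
F | F | T | T | T || F
F | T | F | F | F || T
F | T | F | F | T || T
F | T | F | T | F || T
F | T | F | T | T || F
F | T | T | F | F || T
F | T | T | F | T || F
F | T | T | T | F || T
F | T | T | T | T || T
T | F | F | F | F || F
T | F | F | F | T || F
T | F | F | T | F || T
T | F | F | T | T || F
T | F | T | F | F || F
T | F | T | F | T || F
T | F | T | T | F || T
T | F | T | T | T || F
T | T | F | F | F || T
T | T | F | F | T || T
T | T | F | T | F || F
T | T | F | T | T || T
T | T | T | F | F || F
T | T | T | F | T || T
T | T | T | T | F || T
T | T | T | T | T || T
18 of 32 rows are T, so the formula is contingent.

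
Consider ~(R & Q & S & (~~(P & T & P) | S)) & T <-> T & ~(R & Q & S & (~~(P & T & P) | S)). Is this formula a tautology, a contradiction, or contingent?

tautology

P | Q | R | S | T | φ
- | - | - | - | - | -
1 | 1 | 1 | 1 | 1 | 1
1 | 1 | 1 | 1 | 0 | 1
1 | 1 | 1 | 0 | 1 | 1
1 | 1 | 1 | 0 | 0 | 1
1 | 1 | 0 | 1 | 1 | 1
1 | 1 | 0 | 1 | 0 | 1
1 | 1 | 0 | 0 | 1 | 1
1 | 1 | 0 | 0 | 0 | 1
1 | 0 | 1 | 1 | 1 | 1
1 | 0 | 1 | 1 | 0 | 1
1 | 0 | 1 | 0 | 1 | 1
1 | 0 | 1 | 0 | 0 | 1
1 | 0 | 0 | 1 | 1 | 1
1 | 0 | 0 | 1 | 0 | 1
1 | 0 | 0 | 0 | 1 | 1
1 | 0 | 0 | 0 | 0 | 1
0 | 1 | 1 | 1 | 1 | 1
0 | 1 | 1 | 1 | 0 | 1
0 | 1 | 1 | 0 | 1 | 1
0 | 1 | 1 | 0 | 0 | 1
0 | 1 | 0 | 1 | 1 | 1
0 | 1 | 0 | 1 | 0 | 1
0 | 1 | 0 | 0 | 1 | 1
0 | 1 | 0 | 0 | 0 | 1
0 | 0 | 1 | 1 | 1 | 1
0 | 0 | 1 | 1 | 0 | 1
0 | 0 | 1 | 0 | 1 | 1
0 | 0 | 1 | 0 | 0 | 1
0 | 0 | 0 | 1 | 1 | 1
0 | 0 | 0 | 1 | 0 | 1
0 | 0 | 0 | 0 | 1 | 1
0 | 0 | 0 | 0 | 0 | 1
Every row is 1, so the formula is a tautology.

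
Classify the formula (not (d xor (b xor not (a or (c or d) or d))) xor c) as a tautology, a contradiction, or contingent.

contingent

a | b | c | d || (c or d) | (a or (c or d) or d) | not (a or (c or d) or d) | φ
F | F | F | F ||    F     |          F           |            T             | F
F | F | F | T ||    T     |          T           |            F             | F
F | F | T | F ||    T     |          T           |            F             | F
F | F | T | T ||    T     |          T           |            F             | T
F | T | F | F ||    F     |          F           |            T             | T
F | T | F | T ||    T     |          T           |            F             | T
F | T | T | F ||    T     |          T           |            F             | T
F | T | T | T ||    T     |          T           |            F             | F
T | F | F | F ||    F     |          T           |            F             | T
T | F | F | T ||    T     |          T           |            F             | F
T | F | T | F ||    T     |          T           |            F             | F
T | F | T | T ||    T     |          T           |            F             | T
T | T | F | F ||    F     |          T           |            F             | F
T | T | F | T ||    T     |          T           |            F             | T
T | T | T | F ||    T     |          T           |            F             | T
T | T | T | T ||    T     |          T           |            F             | F
8 of 16 rows are T, so the formula is contingent.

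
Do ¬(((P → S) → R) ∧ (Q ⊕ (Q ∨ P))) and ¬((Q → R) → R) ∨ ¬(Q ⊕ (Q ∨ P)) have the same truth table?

P | Q | R | S | φ | ψ
- | - | - | - | - | -
1 | 1 | 1 | 1 | 1 | 1
1 | 1 | 1 | 0 | 1 | 1
1 | 1 | 0 | 1 | 1 | 1
1 | 1 | 0 | 0 | 1 | 1
1 | 0 | 1 | 1 | 0 | 0
1 | 0 | 1 | 0 | 0 | 0
1 | 0 | 0 | 1 | 1 | 1
1 | 0 | 0 | 0 | 0 | 1
0 | 1 | 1 | 1 | 1 | 1
0 | 1 | 1 | 0 | 1 | 1
0 | 1 | 0 | 1 | 1 | 1
0 | 1 | 0 | 0 | 1 | 1
0 | 0 | 1 | 1 | 1 | 1
0 | 0 | 1 | 0 | 1 | 1
0 | 0 | 0 | 1 | 1 | 1
0 | 0 | 0 | 0 | 1 | 1
The columns differ at P=1, Q=0, R=0, S=0 (φ=0, ψ=1), so they are not equivalent.

not equivalent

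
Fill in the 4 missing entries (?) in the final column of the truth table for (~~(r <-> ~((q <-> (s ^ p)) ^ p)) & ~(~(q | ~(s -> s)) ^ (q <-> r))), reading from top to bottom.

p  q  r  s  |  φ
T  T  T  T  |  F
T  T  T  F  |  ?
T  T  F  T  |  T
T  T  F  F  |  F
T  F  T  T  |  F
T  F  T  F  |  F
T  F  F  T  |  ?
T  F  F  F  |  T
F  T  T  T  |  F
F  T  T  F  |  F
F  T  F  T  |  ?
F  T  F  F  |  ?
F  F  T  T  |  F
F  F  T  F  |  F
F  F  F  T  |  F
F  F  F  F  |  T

F, F, T, F

Row p=T, q=T, r=T, s=F: ~~(r <-> ~((q <-> (s ^ p)) ^ p)) = T, ~(~(q | ~(s -> s)) ^ (q <-> r)) = F, so the formula = F.
Row p=T, q=F, r=F, s=T: ~~(r <-> ~((q <-> (s ^ p)) ^ p)) = F, ~(~(q | ~(s -> s)) ^ (q <-> r)) = T, so the formula = F.
Row p=F, q=T, r=F, s=T: ~~(r <-> ~((q <-> (s ^ p)) ^ p)) = T, ~(~(q | ~(s -> s)) ^ (q <-> r)) = T, so the formula = T.
Row p=F, q=T, r=F, s=F: ~~(r <-> ~((q <-> (s ^ p)) ^ p)) = F, ~(~(q | ~(s -> s)) ^ (q <-> r)) = T, so the formula = F.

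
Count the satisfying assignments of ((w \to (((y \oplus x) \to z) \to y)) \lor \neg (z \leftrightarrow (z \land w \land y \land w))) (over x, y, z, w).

15

x | y | z | w | (y \oplus x) | ((y \oplus x) \to z) | (((y \oplus x) \to z) \to y) | (z \land w \land y \land w) | φ
- | - | - | - | ------------ | -------------------- | ---------------------------- | --------------------------- | -
1 | 1 | 1 | 1 |      0       |          1           |              1               |              1              | 1
1 | 1 | 1 | 0 |      0       |          1           |              1               |              0              | 1
1 | 1 | 0 | 1 |      0       |          1           |              1               |              0              | 1
1 | 1 | 0 | 0 |      0       |          1           |              1               |              0              | 1
1 | 0 | 1 | 1 |      1       |          1           |              0               |              0              | 1
1 | 0 | 1 | 0 |      1       |          1           |              0               |              0              | 1
1 | 0 | 0 | 1 |      1       |          0           |              1               |              0              | 1
1 | 0 | 0 | 0 |      1       |          0           |              1               |              0              | 1
0 | 1 | 1 | 1 |      1       |          1           |              1               |              1              | 1
0 | 1 | 1 | 0 |      1       |          1           |              1               |              0              | 1
0 | 1 | 0 | 1 |      1       |          0           |              1               |              0              | 1
0 | 1 | 0 | 0 |      1       |          0           |              1               |              0              | 1
0 | 0 | 1 | 1 |      0       |          1           |              0               |              0              | 1
0 | 0 | 1 | 0 |      0       |          1           |              0               |              0              | 1
0 | 0 | 0 | 1 |      0       |          1           |              0               |              0              | 0
0 | 0 | 0 | 0 |      0       |          1           |              0               |              0              | 1
The formula is true on 15 of the 16 rows.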